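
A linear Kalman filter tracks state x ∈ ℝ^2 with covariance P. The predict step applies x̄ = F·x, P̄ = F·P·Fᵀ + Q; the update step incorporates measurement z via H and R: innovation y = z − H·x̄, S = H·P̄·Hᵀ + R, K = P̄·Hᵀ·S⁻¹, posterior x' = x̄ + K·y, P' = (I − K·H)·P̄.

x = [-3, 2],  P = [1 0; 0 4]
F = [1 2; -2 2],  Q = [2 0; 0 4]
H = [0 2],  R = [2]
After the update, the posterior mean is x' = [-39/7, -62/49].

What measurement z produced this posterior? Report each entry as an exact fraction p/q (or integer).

x̄ = F·x = [1, 10]
P̄ = F·P·Fᵀ + Q = [19 14; 14 24]
S = H·P̄·Hᵀ + R = [98]
K = P̄·Hᵀ·S⁻¹ = [2/7; 24/49]
x' − x̄ = [-46/7, -552/49] = K·y
y = (KᵀK)⁻¹·Kᵀ·(x' − x̄) = [-23]
z = y + H·x̄ = [-23] + [20] = [-3]

z = [-3]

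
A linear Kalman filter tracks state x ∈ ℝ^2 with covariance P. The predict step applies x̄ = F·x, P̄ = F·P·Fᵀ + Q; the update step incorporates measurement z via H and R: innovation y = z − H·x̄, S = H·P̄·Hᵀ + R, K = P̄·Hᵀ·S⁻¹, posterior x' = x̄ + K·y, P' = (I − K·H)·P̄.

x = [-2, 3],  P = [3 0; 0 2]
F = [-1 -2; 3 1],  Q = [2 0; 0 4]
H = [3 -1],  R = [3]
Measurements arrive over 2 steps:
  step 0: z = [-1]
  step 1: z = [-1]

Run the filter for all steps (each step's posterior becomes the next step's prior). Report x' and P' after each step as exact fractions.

step 0: x' = [-508/231, -423/77], P' = [299/231 247/77; 247/77 813/77]
step 1: x' = [-45853/99147, -18885/33049], P' = [133019/198294 40807/33049; 40807/33049 144114/33049]

step 0: x̄ = F·x = [-4, -3]
step 0: P̄ = F·P·Fᵀ + Q = [13 -13; -13 33]
step 0: y = z − H·x̄ = [8]
step 0: S = H·P̄·Hᵀ + R = [231]
step 0: K = P̄·Hᵀ·S⁻¹ = [52/231; -24/77]
step 0: x' = x̄ + K·y = [-508/231, -423/77]
step 0: P' = (I − K·H)·P̄ = [299/231 247/77; 247/77 813/77]
step 1: x̄ = F·x = [3046/231, -133/11]
step 1: P̄ = F·P·Fᵀ + Q = [13481/231 -522/11; -522/11 500/11]
step 1: y = z − H·x̄ = [-4054/77]
step 1: S = H·P̄·Hᵀ + R = [66098/77]
step 1: K = P̄·Hᵀ·S⁻¹ = [17135/66098; -7231/33049]
step 1: x' = x̄ + K·y = [-45853/99147, -18885/33049]
step 1: P' = (I − K·H)·P̄ = [133019/198294 40807/33049; 40807/33049 144114/33049]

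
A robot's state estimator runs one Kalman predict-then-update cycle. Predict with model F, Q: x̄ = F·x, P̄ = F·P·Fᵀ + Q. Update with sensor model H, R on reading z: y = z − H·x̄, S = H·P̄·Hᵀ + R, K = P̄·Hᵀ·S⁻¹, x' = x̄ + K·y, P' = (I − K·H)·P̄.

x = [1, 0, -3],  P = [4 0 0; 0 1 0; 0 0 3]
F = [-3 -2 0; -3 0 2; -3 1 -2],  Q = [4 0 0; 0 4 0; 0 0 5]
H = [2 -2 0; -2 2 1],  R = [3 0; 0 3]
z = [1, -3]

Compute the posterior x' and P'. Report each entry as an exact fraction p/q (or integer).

x' = [-33181/5411, -37067/5411, -1105/773]
P' = [133304/5411 128540/5411 2646/773; 128540/5411 127580/5411 1608/773; 2646/773 1608/773 4170/773]

x̄ = F·x = [-3, -9, 3]
P̄ = F·P·Fᵀ + Q = [44 36 34; 36 52 24; 34 24 54]
y = z − H·x̄ = [-11, 6]
S = H·P̄·Hᵀ + R = [99 -76; -76 113]
K = P̄·Hᵀ·S⁻¹ = [3176/5411 2998/5411; 640/5411 3112/5411; 692/773 698/773]
x' = x̄ + K·y = [-33181/5411, -37067/5411, -1105/773]
P' = (I − K·H)·P̄ = [133304/5411 128540/5411 2646/773; 128540/5411 127580/5411 1608/773; 2646/773 1608/773 4170/773]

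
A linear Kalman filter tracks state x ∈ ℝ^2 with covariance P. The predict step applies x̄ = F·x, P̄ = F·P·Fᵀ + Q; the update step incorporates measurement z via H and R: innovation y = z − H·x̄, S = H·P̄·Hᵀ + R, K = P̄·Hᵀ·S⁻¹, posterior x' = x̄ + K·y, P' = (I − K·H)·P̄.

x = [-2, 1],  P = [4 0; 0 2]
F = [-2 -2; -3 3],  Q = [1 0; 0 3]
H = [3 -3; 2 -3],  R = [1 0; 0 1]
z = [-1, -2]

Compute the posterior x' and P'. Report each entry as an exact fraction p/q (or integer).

x̄ = F·x = [2, 9]
P̄ = F·P·Fᵀ + Q = [25 12; 12 57]
y = z − H·x̄ = [20, 21]
S = H·P̄·Hᵀ + R = [523 483; 483 470]
K = P̄·Hᵀ·S⁻¹ = [11568/12521 -11515/12521; 7551/12521 -11676/12521]
x' = x̄ + K·y = [14587/12521, 18513/12521]
P' = (I − K·H)·P̄ = [23083/12521 19227/12521; 19227/12521 16710/12521]

x' = [14587/12521, 18513/12521]
P' = [23083/12521 19227/12521; 19227/12521 16710/12521]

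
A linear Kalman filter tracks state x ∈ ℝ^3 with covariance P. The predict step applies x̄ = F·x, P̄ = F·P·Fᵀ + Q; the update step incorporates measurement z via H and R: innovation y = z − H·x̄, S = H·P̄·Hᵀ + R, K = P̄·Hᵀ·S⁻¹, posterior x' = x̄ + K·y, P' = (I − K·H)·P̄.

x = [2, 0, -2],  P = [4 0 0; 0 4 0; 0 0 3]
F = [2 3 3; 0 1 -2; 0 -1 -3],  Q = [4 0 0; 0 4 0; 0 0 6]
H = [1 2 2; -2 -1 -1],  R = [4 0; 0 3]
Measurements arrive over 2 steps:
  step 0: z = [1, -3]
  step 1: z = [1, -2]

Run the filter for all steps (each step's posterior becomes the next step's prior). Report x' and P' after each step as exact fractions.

step 0: x' = [23659/15653, -6422/15653, 447/1423], P' = [81476/46959 -19480/46959 -1560/1423; -19480/46959 199880/46959 -5008/1423; -1560/1423 -5008/1423 6886/1423]
step 1: x' = [60992767/49360117, -1101356/1702073, 21703009/49360117], P' = [530820380/345520819 -4426784/11914511 -335789424/345520819; -4426784/11914511 47573620/11914511 -38813016/11914511; -335789424/345520819 -38813016/11914511 1534985238/345520819]

step 0: x̄ = F·x = [-2, 4, 6]
step 0: P̄ = F·P·Fᵀ + Q = [83 -6 -39; -6 20 14; -39 14 37]
step 0: y = z − H·x̄ = [-17, 3]
step 0: S = H·P̄·Hᵀ + R = [247 -111; -111 240]
step 0: K = P̄·Hᵀ·S⁻¹ = [-5037/15653 -30664/46959; 4146/15653 1448/46959; 549/1423 414/1423]
step 0: x' = x̄ + K·y = [23659/15653, -6422/15653, 447/1423]
step 0: P' = (I − K·H)·P̄ = [81476/46959 -19480/46959 -1560/1423; -19480/46959 199880/46959 -5008/1423; -1560/1423 -5008/1423 6886/1423]
step 1: x̄ = F·x = [42803/15653, -16256/15653, -8329/15653]
step 1: P̄ = F·P·Fᵀ + Q = [531530/46959 -101036/46959 -313774/46959; -101036/46959 1957724/46959 1328812/46959; -313774/46959 1328812/46959 1535192/46959]
step 1: y = z − H·x̄ = [22020/15653, 29715/15653]
step 1: S = H·P̄·Hᵀ + R = [23662286/46959 -11290090/46959; -11290090/46959 6758297/46959]
step 1: K = P̄·Hᵀ·S⁻¹ = [-14196855/49360117 -199158200/345520819; 467658/1702073 30988/11914511; 17250933/49360117 87390358/345520819]
step 1: x' = x̄ + K·y = [60992767/49360117, -1101356/1702073, 21703009/49360117]
step 1: P' = (I − K·H)·P̄ = [530820380/345520819 -4426784/11914511 -335789424/345520819; -4426784/11914511 47573620/11914511 -38813016/11914511; -335789424/345520819 -38813016/11914511 1534985238/345520819]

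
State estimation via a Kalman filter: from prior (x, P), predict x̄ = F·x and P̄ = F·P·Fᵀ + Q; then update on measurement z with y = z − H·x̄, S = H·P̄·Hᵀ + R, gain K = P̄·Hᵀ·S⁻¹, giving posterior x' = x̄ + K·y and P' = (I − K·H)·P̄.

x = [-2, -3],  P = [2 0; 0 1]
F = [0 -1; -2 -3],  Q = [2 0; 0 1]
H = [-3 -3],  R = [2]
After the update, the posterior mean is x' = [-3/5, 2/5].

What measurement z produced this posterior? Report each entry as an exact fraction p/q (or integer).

z = [1]

x̄ = F·x = [3, 13]
P̄ = F·P·Fᵀ + Q = [3 3; 3 18]
S = H·P̄·Hᵀ + R = [245]
K = P̄·Hᵀ·S⁻¹ = [-18/245; -9/35]
x' − x̄ = [-18/5, -63/5] = K·y
y = (KᵀK)⁻¹·Kᵀ·(x' − x̄) = [49]
z = y + H·x̄ = [49] + [-48] = [1]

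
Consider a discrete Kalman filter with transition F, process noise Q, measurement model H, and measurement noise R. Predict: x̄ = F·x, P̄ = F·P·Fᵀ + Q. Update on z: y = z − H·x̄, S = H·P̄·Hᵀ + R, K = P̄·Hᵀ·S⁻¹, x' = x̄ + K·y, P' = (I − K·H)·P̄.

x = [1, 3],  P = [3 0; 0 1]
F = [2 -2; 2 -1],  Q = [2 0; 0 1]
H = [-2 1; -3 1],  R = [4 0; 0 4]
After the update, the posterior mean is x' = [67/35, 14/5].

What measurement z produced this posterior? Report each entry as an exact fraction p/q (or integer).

x̄ = F·x = [-4, -1]
P̄ = F·P·Fᵀ + Q = [18 14; 14 14]
S = H·P̄·Hᵀ + R = [34 52; 52 96]
K = P̄·Hᵀ·S⁻¹ = [-2/35 -27/70; 1/5 -2/5]
x' − x̄ = [207/35, 19/5] = K·y
y = (KᵀK)⁻¹·Kᵀ·(x' − x̄) = [-9, -14]
z = y + H·x̄ = [-9, -14] + [7, 11] = [-2, -3]

z = [-2, -3]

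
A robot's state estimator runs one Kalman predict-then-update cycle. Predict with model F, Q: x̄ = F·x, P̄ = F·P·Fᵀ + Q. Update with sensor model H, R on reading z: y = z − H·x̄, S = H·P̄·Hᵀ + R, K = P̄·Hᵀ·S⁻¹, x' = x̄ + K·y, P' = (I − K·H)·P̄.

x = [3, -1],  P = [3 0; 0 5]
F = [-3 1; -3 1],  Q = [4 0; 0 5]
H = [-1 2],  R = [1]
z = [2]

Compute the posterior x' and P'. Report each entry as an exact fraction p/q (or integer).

x̄ = F·x = [-10, -10]
P̄ = F·P·Fᵀ + Q = [36 32; 32 37]
y = z − H·x̄ = [12]
S = H·P̄·Hᵀ + R = [57]
K = P̄·Hᵀ·S⁻¹ = [28/57; 14/19]
x' = x̄ + K·y = [-78/19, -22/19]
P' = (I − K·H)·P̄ = [1268/57 216/19; 216/19 115/19]

x' = [-78/19, -22/19]
P' = [1268/57 216/19; 216/19 115/19]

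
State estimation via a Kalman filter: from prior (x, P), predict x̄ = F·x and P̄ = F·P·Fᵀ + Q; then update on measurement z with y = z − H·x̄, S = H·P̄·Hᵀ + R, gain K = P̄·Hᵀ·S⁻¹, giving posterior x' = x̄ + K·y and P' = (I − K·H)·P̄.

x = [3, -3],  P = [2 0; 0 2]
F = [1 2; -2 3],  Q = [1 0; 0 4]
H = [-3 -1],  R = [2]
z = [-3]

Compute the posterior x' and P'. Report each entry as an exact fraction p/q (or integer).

x' = [570/179, -1227/179]
P' = [288/179 -782/179; -782/179 2454/179]

x̄ = F·x = [-3, -15]
P̄ = F·P·Fᵀ + Q = [11 8; 8 30]
y = z − H·x̄ = [-27]
S = H·P̄·Hᵀ + R = [179]
K = P̄·Hᵀ·S⁻¹ = [-41/179; -54/179]
x' = x̄ + K·y = [570/179, -1227/179]
P' = (I − K·H)·P̄ = [288/179 -782/179; -782/179 2454/179]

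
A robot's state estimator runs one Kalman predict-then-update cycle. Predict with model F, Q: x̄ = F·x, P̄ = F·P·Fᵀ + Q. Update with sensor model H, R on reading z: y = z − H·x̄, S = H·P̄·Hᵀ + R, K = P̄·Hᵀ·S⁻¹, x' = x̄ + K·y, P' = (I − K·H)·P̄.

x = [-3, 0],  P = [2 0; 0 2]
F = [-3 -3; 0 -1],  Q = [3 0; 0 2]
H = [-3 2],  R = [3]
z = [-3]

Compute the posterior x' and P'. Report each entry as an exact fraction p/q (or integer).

x' = [81/149, -120/149]
P' = [597/298 369/149; 369/149 546/149]

x̄ = F·x = [9, 0]
P̄ = F·P·Fᵀ + Q = [39 6; 6 4]
y = z − H·x̄ = [24]
S = H·P̄·Hᵀ + R = [298]
K = P̄·Hᵀ·S⁻¹ = [-105/298; -5/149]
x' = x̄ + K·y = [81/149, -120/149]
P' = (I − K·H)·P̄ = [597/298 369/149; 369/149 546/149]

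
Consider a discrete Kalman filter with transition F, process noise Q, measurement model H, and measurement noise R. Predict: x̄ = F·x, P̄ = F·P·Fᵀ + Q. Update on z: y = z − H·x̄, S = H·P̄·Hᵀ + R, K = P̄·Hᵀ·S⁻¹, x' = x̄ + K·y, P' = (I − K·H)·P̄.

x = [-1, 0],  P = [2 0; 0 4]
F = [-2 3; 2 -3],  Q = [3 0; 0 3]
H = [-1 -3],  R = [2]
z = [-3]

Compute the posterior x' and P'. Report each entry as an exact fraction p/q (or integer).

x' = [-179/208, 263/208]
P' = [2551/208 -907/208; -907/208 367/208]

x̄ = F·x = [2, -2]
P̄ = F·P·Fᵀ + Q = [47 -44; -44 47]
y = z − H·x̄ = [-7]
S = H·P̄·Hᵀ + R = [208]
K = P̄·Hᵀ·S⁻¹ = [85/208; -97/208]
x' = x̄ + K·y = [-179/208, 263/208]
P' = (I − K·H)·P̄ = [2551/208 -907/208; -907/208 367/208]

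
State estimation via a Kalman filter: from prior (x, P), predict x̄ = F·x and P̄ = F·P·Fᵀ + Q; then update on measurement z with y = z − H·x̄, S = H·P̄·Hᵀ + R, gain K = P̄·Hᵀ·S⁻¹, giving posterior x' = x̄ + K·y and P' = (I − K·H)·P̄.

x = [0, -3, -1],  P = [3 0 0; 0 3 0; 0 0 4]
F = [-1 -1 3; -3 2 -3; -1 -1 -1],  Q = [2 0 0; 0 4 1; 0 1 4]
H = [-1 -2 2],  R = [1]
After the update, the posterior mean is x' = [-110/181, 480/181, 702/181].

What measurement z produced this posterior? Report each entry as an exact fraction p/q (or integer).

z = [3]

x̄ = F·x = [0, -3, 4]
P̄ = F·P·Fᵀ + Q = [44 -33 -6; -33 79 16; -6 16 14]
S = H·P̄·Hᵀ + R = [181]
K = P̄·Hᵀ·S⁻¹ = [10/181; -93/181; 2/181]
x' − x̄ = [-110/181, 1023/181, -22/181] = K·y
y = (KᵀK)⁻¹·Kᵀ·(x' − x̄) = [-11]
z = y + H·x̄ = [-11] + [14] = [3]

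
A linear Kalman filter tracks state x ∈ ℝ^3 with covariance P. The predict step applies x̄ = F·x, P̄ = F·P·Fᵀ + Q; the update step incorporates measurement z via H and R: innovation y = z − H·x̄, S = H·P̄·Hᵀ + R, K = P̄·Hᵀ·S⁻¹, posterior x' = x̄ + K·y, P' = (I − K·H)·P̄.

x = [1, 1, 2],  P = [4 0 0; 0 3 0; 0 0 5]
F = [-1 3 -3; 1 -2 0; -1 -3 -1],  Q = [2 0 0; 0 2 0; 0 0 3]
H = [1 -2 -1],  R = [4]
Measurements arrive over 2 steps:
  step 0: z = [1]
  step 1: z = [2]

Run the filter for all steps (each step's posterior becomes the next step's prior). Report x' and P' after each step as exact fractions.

step 0: x' = [-1802/353, -137/353, -1893/353], P' = [10634/353 1594/353 6926/353; 1594/353 1170/353 -458/353; 6926/353 -458/353 8142/353]
step 1: x' = [1874386/208073, -306824/208073, 2050632/208073], P' = [14076436/208073 -2553722/208073 18574608/208073; -2553722/208073 1276236/208073 -4948402/208073; 18574608/208073 -4948402/208073 28373200/208073]

step 0: x̄ = F·x = [-4, -1, -6]
step 0: P̄ = F·P·Fᵀ + Q = [78 -22 -8; -22 18 14; -8 14 39]
step 0: y = z − H·x̄ = [-3]
step 0: S = H·P̄·Hᵀ + R = [353]
step 0: K = P̄·Hᵀ·S⁻¹ = [130/353; -72/353; -75/353]
step 0: x' = x̄ + K·y = [-1802/353, -137/353, -1893/353]
step 0: P' = (I − K·H)·P̄ = [10634/353 1594/353 6926/353; 1594/353 1170/353 -458/353; 6926/353 -458/353 8142/353]
step 1: x̄ = F·x = [7070/353, -1528/353, 4106/353]
step 1: P̄ = F·P·Fᵀ + Q = [135384/353 -33210/353 49486/353; -33210/353 9644/353 -13050/353; 49486/353 -13050/353 51033/353]
step 1: y = z − H·x̄ = [-5314/353]
step 1: S = H·P̄·Hᵀ + R = [208073/353]
step 1: K = P̄·Hᵀ·S⁻¹ = [152318/208073; -39448/208073; 24553/208073]
step 1: x' = x̄ + K·y = [1874386/208073, -306824/208073, 2050632/208073]
step 1: P' = (I − K·H)·P̄ = [14076436/208073 -2553722/208073 18574608/208073; -2553722/208073 1276236/208073 -4948402/208073; 18574608/208073 -4948402/208073 28373200/208073]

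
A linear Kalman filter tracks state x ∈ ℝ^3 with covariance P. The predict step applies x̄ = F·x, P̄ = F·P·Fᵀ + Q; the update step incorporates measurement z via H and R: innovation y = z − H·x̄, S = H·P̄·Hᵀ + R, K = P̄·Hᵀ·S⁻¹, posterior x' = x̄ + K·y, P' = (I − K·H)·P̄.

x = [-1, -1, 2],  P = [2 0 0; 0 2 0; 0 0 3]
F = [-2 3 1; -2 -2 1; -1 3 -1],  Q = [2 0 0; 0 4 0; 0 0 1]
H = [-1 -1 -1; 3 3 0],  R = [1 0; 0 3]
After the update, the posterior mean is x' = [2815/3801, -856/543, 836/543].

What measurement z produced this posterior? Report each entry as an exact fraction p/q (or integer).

x̄ = F·x = [1, 6, -4]
P̄ = F·P·Fᵀ + Q = [31 -1 19; -1 23 -11; 19 -11 24]
S = H·P̄·Hᵀ + R = [93 -180; -180 471]
K = P̄·Hᵀ·S⁻¹ = [-2293/3801 -50/1267; 319/543 66/181; -512/543 -56/181]
x' − x̄ = [-986/3801, -4114/543, 3008/543] = K·y
y = (KᵀK)⁻¹·Kᵀ·(x' − x̄) = [2, -24]
z = y + H·x̄ = [2, -24] + [-3, 21] = [-1, -3]

z = [-1, -3]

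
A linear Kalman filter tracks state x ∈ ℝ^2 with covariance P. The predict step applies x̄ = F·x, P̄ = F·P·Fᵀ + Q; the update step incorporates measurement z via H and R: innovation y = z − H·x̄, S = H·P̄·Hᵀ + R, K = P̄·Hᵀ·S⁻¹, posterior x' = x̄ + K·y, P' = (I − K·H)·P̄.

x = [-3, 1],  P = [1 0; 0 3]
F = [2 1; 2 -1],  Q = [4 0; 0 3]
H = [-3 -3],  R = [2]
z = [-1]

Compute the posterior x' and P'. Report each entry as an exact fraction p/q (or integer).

x̄ = F·x = [-5, -7]
P̄ = F·P·Fᵀ + Q = [11 1; 1 10]
y = z − H·x̄ = [-37]
S = H·P̄·Hᵀ + R = [209]
K = P̄·Hᵀ·S⁻¹ = [-36/209; -3/19]
x' = x̄ + K·y = [287/209, -22/19]
P' = (I − K·H)·P̄ = [1003/209 -89/19; -89/19 91/19]

x' = [287/209, -22/19]
P' = [1003/209 -89/19; -89/19 91/19]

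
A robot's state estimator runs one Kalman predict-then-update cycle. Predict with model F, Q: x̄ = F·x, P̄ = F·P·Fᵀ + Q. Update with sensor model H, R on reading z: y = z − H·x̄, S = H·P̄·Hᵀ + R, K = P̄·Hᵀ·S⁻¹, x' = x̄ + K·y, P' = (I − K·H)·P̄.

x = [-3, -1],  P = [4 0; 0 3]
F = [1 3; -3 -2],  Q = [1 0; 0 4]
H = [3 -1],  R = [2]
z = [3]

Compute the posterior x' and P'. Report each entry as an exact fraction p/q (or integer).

x' = [50/29, 599/261]
P' = [46/29 124/29; 124/29 3490/261]

x̄ = F·x = [-6, 11]
P̄ = F·P·Fᵀ + Q = [32 -30; -30 52]
y = z − H·x̄ = [32]
S = H·P̄·Hᵀ + R = [522]
K = P̄·Hᵀ·S⁻¹ = [7/29; -71/261]
x' = x̄ + K·y = [50/29, 599/261]
P' = (I − K·H)·P̄ = [46/29 124/29; 124/29 3490/261]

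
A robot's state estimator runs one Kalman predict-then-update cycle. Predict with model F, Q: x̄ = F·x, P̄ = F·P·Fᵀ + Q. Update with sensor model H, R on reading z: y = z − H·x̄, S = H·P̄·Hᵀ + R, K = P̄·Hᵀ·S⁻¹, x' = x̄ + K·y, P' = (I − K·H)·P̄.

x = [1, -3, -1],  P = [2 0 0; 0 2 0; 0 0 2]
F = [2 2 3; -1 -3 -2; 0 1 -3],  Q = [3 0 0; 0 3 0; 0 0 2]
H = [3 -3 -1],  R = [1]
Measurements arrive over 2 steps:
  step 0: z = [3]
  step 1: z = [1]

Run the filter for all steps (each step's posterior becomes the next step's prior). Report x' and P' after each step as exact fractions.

step 0: x̄ = F·x = [-7, 10, 0]
step 0: P̄ = F·P·Fᵀ + Q = [37 -28 -14; -28 31 6; -14 6 22]
step 0: y = z − H·x̄ = [54]
step 0: S = H·P̄·Hᵀ + R = [1259]
step 0: K = P̄·Hᵀ·S⁻¹ = [209/1259; -183/1259; -82/1259]
step 0: x' = x̄ + K·y = [2473/1259, 2708/1259, -4428/1259]
step 0: P' = (I − K·H)·P̄ = [2902/1259 2995/1259 -488/1259; 2995/1259 5540/1259 -7452/1259; -488/1259 -7452/1259 20974/1259]
step 1: x̄ = F·x = [-2922/1259, -1741/1259, 15992/1259]
step 1: P̄ = F·P·Fᵀ + Q = [154991/1259 -88556/1259 -146412/1259; -88556/1259 67029/1259 52601/1259; -146412/1259 52601/1259 241536/1259]
step 1: y = z − H·x̄ = [20794/1259]
step 1: S = H·P̄·Hᵀ + R = [5029061/1259]
step 1: K = P̄·Hᵀ·S⁻¹ = [877053/5029061; -519356/5029061; -838575/5029061]
step 1: x' = x̄ + K·y = [2813760/5029061, -15532235/5029061, 50029718/5029061]
step 1: P' = (I − K·H)·P̄ = [8131238/5029061 8061328/5029061 -667323/5029061; 8061328/5029061 53504587/5029061 -135810421/5029061; -667323/5029061 -135810421/5029061 406267869/5029061]

step 0: x' = [2473/1259, 2708/1259, -4428/1259], P' = [2902/1259 2995/1259 -488/1259; 2995/1259 5540/1259 -7452/1259; -488/1259 -7452/1259 20974/1259]
step 1: x' = [2813760/5029061, -15532235/5029061, 50029718/5029061], P' = [8131238/5029061 8061328/5029061 -667323/5029061; 8061328/5029061 53504587/5029061 -135810421/5029061; -667323/5029061 -135810421/5029061 406267869/5029061]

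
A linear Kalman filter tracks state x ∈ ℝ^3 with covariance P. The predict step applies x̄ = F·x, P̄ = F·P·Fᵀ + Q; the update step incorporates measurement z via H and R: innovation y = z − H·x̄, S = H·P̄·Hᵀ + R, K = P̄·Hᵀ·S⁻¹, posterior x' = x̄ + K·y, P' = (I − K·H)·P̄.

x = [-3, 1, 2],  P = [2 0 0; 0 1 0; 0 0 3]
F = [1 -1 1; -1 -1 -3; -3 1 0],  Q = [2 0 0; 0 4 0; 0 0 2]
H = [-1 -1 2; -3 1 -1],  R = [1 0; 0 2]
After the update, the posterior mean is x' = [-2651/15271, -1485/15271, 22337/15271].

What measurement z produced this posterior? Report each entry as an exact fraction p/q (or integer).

x̄ = F·x = [-2, -4, 10]
P̄ = F·P·Fᵀ + Q = [8 -10 -7; -10 34 5; -7 5 21]
S = H·P̄·Hᵀ + R = [115 -22; -22 137]
K = P̄·Hᵀ·S⁻¹ = [-2238/15271 -3369/15271; -620/15271 6477/15271; 6138/15271 1543/15271]
x' − x̄ = [27891/15271, 59599/15271, -130373/15271] = K·y
y = (KᵀK)⁻¹·Kᵀ·(x' − x̄) = [-23, 7]
z = y + H·x̄ = [-23, 7] + [26, -8] = [3, -1]

z = [3, -1]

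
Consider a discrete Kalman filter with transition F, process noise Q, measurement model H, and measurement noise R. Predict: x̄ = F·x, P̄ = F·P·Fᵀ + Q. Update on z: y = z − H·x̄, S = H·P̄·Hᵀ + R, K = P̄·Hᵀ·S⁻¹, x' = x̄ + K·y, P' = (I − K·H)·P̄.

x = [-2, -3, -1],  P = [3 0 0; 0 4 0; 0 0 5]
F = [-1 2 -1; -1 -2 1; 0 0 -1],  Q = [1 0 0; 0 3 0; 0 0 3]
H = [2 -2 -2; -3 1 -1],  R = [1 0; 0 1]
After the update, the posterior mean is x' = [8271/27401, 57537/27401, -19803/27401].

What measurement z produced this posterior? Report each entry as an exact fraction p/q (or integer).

x̄ = F·x = [-3, 7, 1]
P̄ = F·P·Fᵀ + Q = [25 -18 5; -18 27 -5; 5 -5 8]
S = H·P̄·Hᵀ + R = [305 -312; -312 409]
K = P̄·Hᵀ·S⁻¹ = [508/27401 -6178/27401; -5888/27401 1270/27401; -7100/27401 -7292/27401]
x' − x̄ = [90474/27401, -134270/27401, -47204/27401] = K·y
y = (KᵀK)⁻¹·Kᵀ·(x' − x̄) = [20, -13]
z = y + H·x̄ = [20, -13] + [-22, 15] = [-2, 2]

z = [-2, 2]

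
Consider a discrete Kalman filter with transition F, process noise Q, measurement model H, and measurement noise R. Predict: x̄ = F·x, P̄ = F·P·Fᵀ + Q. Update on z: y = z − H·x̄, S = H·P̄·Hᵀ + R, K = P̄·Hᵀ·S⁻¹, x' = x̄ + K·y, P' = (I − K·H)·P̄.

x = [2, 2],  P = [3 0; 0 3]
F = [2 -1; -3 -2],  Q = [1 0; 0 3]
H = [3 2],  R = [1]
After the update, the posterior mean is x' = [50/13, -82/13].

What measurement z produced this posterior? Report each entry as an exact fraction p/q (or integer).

x̄ = F·x = [2, -10]
P̄ = F·P·Fᵀ + Q = [16 -12; -12 42]
S = H·P̄·Hᵀ + R = [169]
K = P̄·Hᵀ·S⁻¹ = [24/169; 48/169]
x' − x̄ = [24/13, 48/13] = K·y
y = (KᵀK)⁻¹·Kᵀ·(x' − x̄) = [13]
z = y + H·x̄ = [13] + [-14] = [-1]

z = [-1]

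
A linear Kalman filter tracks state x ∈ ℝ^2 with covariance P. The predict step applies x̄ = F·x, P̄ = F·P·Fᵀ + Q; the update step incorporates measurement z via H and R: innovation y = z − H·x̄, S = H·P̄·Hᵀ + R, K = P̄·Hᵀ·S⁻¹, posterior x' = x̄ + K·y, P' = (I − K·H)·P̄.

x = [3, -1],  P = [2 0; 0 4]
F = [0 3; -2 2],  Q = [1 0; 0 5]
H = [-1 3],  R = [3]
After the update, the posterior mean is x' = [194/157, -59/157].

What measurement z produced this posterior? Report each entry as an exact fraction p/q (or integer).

x̄ = F·x = [-3, -8]
P̄ = F·P·Fᵀ + Q = [37 24; 24 29]
S = H·P̄·Hᵀ + R = [157]
K = P̄·Hᵀ·S⁻¹ = [35/157; 63/157]
x' − x̄ = [665/157, 1197/157] = K·y
y = (KᵀK)⁻¹·Kᵀ·(x' − x̄) = [19]
z = y + H·x̄ = [19] + [-21] = [-2]

z = [-2]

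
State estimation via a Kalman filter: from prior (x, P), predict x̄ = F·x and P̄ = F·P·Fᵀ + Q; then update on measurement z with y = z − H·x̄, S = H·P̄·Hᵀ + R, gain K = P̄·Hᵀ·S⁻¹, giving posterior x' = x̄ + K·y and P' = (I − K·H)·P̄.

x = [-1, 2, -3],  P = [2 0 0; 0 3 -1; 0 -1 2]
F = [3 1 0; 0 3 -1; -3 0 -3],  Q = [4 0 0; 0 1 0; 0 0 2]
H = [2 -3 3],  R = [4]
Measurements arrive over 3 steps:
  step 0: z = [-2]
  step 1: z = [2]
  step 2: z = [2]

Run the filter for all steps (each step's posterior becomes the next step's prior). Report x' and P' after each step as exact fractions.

step 0: x̄ = F·x = [-1, 9, 12]
step 0: P̄ = F·P·Fᵀ + Q = [25 10 -15; 10 36 15; -15 15 38]
step 0: y = z − H·x̄ = [-9]
step 0: S = H·P̄·Hᵀ + R = [200]
step 0: K = P̄·Hᵀ·S⁻¹ = [-1/8; -43/200; 39/200]
step 0: x' = x̄ + K·y = [1/8, 2187/200, 2049/200]
step 0: P' = (I − K·H)·P̄ = [175/8 37/8 -81/8; 37/8 5351/200 4677/200; -81/8 4677/200 6079/200]
step 1: x̄ = F·x = [1131/100, 564/25, -3111/100]
step 1: P̄ = F·P·Fᵀ + Q = [12769/50 3222/25 -9489/50; 3222/25 3297/25 -4782/25; -9489/50 -4782/25 14509/50]
step 1: y = z − H·x̄ = [14039/100]
step 1: S = H·P̄·Hᵀ + R = [222159/50]
step 1: K = P̄·Hᵀ·S⁻¹ = [-22261/222159; -11862/74053; 17747/74053]
step 1: x' = x̄ + K·y = [-1225207/444318, 10659/148106, 375425/148106]
step 1: P' = (I − K·H)·P̄ = [46823923/222159 4262751/74053 -6152459/74053; 4262751/74053 1323687/74053 -1533963/74053; -6152459/74053 -1533963/74053 2591339/74053]
step 2: x̄ = F·x = [-607274/74053, -24532/10579, 49466/74053]
step 2: P̄ = F·P·Fᵀ + Q = [167668174/74053 8903880/10579 -93286002/74053; 8903880/10579 3397479/10579 -5034636/10579; -93286002/74053 -5034636/10579 53197664/74053]
step 2: y = z − H·x̄ = [699084/74053]
step 2: S = H·P̄·Hᵀ + R = [130795253/74053]
step 2: K = P̄·Hᵀ·S⁻¹ = [-131503138/130795253; -52420095/130795253; 78748344/130795253]
step 2: x' = x̄ + K·y = [-2314022338/130795253, -798167984/130795253, 830778298/130795253]
step 2: P' = (I − K·H)·P̄ = [62619015226/130795253 16997146290/130795253 -24924201378/130795253; 16997146290/130795253 4898552628/130795253 -6502771692/130795253; -24924201378/130795253 -6502771692/130795253 10218360352/130795253]

step 0: x' = [1/8, 2187/200, 2049/200], P' = [175/8 37/8 -81/8; 37/8 5351/200 4677/200; -81/8 4677/200 6079/200]
step 1: x' = [-1225207/444318, 10659/148106, 375425/148106], P' = [46823923/222159 4262751/74053 -6152459/74053; 4262751/74053 1323687/74053 -1533963/74053; -6152459/74053 -1533963/74053 2591339/74053]
step 2: x' = [-2314022338/130795253, -798167984/130795253, 830778298/130795253], P' = [62619015226/130795253 16997146290/130795253 -24924201378/130795253; 16997146290/130795253 4898552628/130795253 -6502771692/130795253; -24924201378/130795253 -6502771692/130795253 10218360352/130795253]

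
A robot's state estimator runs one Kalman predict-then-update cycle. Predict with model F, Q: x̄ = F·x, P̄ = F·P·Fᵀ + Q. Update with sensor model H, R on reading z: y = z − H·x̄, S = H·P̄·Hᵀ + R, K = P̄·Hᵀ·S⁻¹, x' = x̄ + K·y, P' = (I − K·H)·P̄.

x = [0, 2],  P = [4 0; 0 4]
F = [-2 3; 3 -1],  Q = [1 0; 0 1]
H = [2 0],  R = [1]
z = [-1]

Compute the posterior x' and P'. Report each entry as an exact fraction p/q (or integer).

x' = [-100/213, 170/71]
P' = [53/213 -12/71; -12/71 1183/71]

x̄ = F·x = [6, -2]
P̄ = F·P·Fᵀ + Q = [53 -36; -36 41]
y = z − H·x̄ = [-13]
S = H·P̄·Hᵀ + R = [213]
K = P̄·Hᵀ·S⁻¹ = [106/213; -24/71]
x' = x̄ + K·y = [-100/213, 170/71]
P' = (I − K·H)·P̄ = [53/213 -12/71; -12/71 1183/71]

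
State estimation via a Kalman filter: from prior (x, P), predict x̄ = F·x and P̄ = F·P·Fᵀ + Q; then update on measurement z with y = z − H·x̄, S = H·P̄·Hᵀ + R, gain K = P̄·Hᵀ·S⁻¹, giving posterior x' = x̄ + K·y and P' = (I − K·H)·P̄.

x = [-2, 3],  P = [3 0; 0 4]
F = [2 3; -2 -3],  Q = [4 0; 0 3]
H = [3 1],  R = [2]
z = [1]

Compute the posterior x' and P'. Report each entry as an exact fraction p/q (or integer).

x̄ = F·x = [5, -5]
P̄ = F·P·Fᵀ + Q = [52 -48; -48 51]
y = z − H·x̄ = [-9]
S = H·P̄·Hᵀ + R = [233]
K = P̄·Hᵀ·S⁻¹ = [108/233; -93/233]
x' = x̄ + K·y = [193/233, -328/233]
P' = (I − K·H)·P̄ = [452/233 -1140/233; -1140/233 3234/233]

x' = [193/233, -328/233]
P' = [452/233 -1140/233; -1140/233 3234/233]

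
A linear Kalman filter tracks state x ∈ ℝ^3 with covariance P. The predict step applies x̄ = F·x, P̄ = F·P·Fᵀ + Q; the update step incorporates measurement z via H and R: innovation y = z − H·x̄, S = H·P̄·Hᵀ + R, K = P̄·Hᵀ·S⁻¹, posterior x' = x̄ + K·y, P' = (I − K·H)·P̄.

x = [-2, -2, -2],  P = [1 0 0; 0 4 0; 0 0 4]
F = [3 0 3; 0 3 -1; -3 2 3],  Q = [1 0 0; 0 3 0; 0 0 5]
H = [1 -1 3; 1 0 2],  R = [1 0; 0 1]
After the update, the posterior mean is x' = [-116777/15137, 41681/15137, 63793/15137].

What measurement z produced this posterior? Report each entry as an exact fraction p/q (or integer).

x̄ = F·x = [-12, -4, -4]
P̄ = F·P·Fᵀ + Q = [46 -12 27; -12 43 12; 27 12 66]
S = H·P̄·Hᵀ + R = [798 565; 565 419]
K = P̄·Hᵀ·S⁻¹ = [1741/15137 1265/15137; -14741/15137 20311/15137; -588/15137 6537/15137]
x' − x̄ = [64867/15137, 102229/15137, 124341/15137] = K·y
y = (KᵀK)⁻¹·Kᵀ·(x' − x̄) = [22, 21]
z = y + H·x̄ = [22, 21] + [-20, -20] = [2, 1]

z = [2, 1]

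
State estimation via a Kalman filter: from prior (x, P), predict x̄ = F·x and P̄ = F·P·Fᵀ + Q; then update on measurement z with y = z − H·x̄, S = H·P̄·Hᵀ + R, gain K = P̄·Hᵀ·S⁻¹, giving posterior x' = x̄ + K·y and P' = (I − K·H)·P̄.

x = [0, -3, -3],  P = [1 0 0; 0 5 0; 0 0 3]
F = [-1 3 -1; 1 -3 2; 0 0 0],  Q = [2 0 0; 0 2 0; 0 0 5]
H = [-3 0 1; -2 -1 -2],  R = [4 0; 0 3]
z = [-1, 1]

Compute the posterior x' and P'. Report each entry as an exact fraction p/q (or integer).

x̄ = F·x = [-6, 3, 0]
P̄ = F·P·Fᵀ + Q = [51 -52 0; -52 60 0; 0 0 5]
y = z − H·x̄ = [-19, -8]
S = H·P̄·Hᵀ + R = [468 140; 140 79]
K = P̄·Hᵀ·S⁻¹ = [-5087/17372 -495/4343; 1541/4343 -312/4343; 1795/17372 -1345/4343]
x' = x̄ + K·y = [8261/17372, -13754/4343, 8935/17372]
P' = (I − K·H)·P̄ = [8661/17372 -5663/4343 5635/17372; -5663/4343 33912/4343 -10825/4343; 5635/17372 -10825/4343 24085/17372]

x' = [8261/17372, -13754/4343, 8935/17372]
P' = [8661/17372 -5663/4343 5635/17372; -5663/4343 33912/4343 -10825/4343; 5635/17372 -10825/4343 24085/17372]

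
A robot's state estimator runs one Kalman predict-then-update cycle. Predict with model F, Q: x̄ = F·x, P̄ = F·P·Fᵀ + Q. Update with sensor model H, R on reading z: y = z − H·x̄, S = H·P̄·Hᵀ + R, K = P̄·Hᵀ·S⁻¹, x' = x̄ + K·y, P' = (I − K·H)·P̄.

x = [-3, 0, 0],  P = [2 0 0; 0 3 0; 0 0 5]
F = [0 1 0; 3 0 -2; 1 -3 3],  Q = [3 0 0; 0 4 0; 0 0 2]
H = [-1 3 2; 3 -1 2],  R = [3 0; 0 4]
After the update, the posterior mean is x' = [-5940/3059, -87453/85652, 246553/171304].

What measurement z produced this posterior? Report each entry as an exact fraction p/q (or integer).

z = [2, -2]

x̄ = F·x = [0, -9, -3]
P̄ = F·P·Fᵀ + Q = [6 0 -9; 0 42 -24; -9 -24 76]
S = H·P̄·Hᵀ + R = [439 28; 28 392]
K = P̄·Hᵀ·S⁻¹ = [-24/437 12/3059; 591/3059 -20847/85652; 1097/6118 62919/171304]
x' − x̄ = [-5940/3059, 683415/85652, 760465/171304] = K·y
y = (KᵀK)⁻¹·Kᵀ·(x' − x̄) = [35, -5]
z = y + H·x̄ = [35, -5] + [-33, 3] = [2, -2]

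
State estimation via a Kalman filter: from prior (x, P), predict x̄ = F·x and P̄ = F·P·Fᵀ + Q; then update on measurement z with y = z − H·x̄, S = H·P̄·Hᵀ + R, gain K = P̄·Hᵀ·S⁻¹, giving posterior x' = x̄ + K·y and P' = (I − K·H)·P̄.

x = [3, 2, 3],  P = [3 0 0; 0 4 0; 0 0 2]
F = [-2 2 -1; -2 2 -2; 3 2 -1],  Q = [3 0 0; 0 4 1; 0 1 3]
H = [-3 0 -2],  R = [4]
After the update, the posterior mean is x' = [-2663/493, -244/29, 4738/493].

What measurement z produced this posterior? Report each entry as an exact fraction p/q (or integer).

x̄ = F·x = [-5, -8, 10]
P̄ = F·P·Fᵀ + Q = [33 32 0; 32 40 3; 0 3 48]
S = H·P̄·Hᵀ + R = [493]
K = P̄·Hᵀ·S⁻¹ = [-99/493; -6/29; -96/493]
x' − x̄ = [-198/493, -12/29, -192/493] = K·y
y = (KᵀK)⁻¹·Kᵀ·(x' − x̄) = [2]
z = y + H·x̄ = [2] + [-5] = [-3]

z = [-3]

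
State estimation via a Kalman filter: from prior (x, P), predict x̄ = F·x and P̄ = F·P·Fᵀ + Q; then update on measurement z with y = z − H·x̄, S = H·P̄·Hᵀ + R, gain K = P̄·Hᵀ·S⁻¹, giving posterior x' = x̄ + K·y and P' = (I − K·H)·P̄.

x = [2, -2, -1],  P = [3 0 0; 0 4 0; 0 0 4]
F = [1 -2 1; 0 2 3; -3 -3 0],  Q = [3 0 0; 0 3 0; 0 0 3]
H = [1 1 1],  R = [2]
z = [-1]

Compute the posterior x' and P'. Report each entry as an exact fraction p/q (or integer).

x' = [652/123, -278/41, 19/41]
P' = [1829/123 -497/41 -88/41; -497/41 2012/41 -1497/41; -88/41 -1497/41 1623/41]

x̄ = F·x = [5, -7, 0]
P̄ = F·P·Fᵀ + Q = [26 -4 15; -4 55 -24; 15 -24 66]
y = z − H·x̄ = [1]
S = H·P̄·Hᵀ + R = [123]
K = P̄·Hᵀ·S⁻¹ = [37/123; 9/41; 19/41]
x' = x̄ + K·y = [652/123, -278/41, 19/41]
P' = (I − K·H)·P̄ = [1829/123 -497/41 -88/41; -497/41 2012/41 -1497/41; -88/41 -1497/41 1623/41]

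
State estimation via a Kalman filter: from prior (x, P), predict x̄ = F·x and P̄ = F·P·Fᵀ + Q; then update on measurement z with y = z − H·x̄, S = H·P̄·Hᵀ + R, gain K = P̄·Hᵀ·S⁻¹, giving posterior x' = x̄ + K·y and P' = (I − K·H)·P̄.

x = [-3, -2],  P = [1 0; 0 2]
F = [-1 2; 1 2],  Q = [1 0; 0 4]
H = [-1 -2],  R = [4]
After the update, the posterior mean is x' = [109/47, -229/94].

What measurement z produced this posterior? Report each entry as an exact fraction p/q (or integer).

x̄ = F·x = [-1, -7]
P̄ = F·P·Fᵀ + Q = [10 7; 7 13]
S = H·P̄·Hᵀ + R = [94]
K = P̄·Hᵀ·S⁻¹ = [-12/47; -33/94]
x' − x̄ = [156/47, 429/94] = K·y
y = (KᵀK)⁻¹·Kᵀ·(x' − x̄) = [-13]
z = y + H·x̄ = [-13] + [15] = [2]

z = [2]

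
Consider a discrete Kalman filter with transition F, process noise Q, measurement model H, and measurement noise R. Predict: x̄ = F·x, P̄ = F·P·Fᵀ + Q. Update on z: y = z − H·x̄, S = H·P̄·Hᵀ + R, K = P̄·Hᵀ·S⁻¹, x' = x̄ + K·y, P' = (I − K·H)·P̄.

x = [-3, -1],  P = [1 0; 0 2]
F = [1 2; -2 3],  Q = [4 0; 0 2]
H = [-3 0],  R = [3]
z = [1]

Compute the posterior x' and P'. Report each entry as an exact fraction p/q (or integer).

x̄ = F·x = [-5, 3]
P̄ = F·P·Fᵀ + Q = [13 10; 10 24]
y = z − H·x̄ = [-14]
S = H·P̄·Hᵀ + R = [120]
K = P̄·Hᵀ·S⁻¹ = [-13/40; -1/4]
x' = x̄ + K·y = [-9/20, 13/2]
P' = (I − K·H)·P̄ = [13/40 1/4; 1/4 33/2]

x' = [-9/20, 13/2]
P' = [13/40 1/4; 1/4 33/2]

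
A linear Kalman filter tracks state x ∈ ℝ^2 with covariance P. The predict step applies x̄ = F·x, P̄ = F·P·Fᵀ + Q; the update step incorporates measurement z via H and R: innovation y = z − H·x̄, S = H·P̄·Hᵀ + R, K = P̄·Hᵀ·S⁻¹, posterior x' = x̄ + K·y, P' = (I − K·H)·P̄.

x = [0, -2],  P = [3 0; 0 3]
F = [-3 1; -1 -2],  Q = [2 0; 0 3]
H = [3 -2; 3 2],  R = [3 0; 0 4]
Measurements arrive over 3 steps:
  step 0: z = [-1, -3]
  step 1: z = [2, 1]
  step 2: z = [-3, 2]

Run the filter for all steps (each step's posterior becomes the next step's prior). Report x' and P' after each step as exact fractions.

step 0: x' = [-9379/14024, -10973/28048], P' = [1355/7012 573/14024; 573/14024 11979/28048]
step 1: x' = [51771341/91461557, -9396689/91461557], P' = [16913200/91461557 3317838/91461557; 3317838/91461557 36790035/91461557]
step 2: x' = [-73925902036/286303182247, 315259544907/286303182247], P' = [52894644944/286303182247 10354344474/286303182247; 10354344474/286303182247 114929030613/286303182247]

step 0: x̄ = F·x = [-2, 4]
step 0: P̄ = F·P·Fᵀ + Q = [32 3; 3 18]
step 0: y = z − H·x̄ = [13, -5]
step 0: S = H·P̄·Hᵀ + R = [327 216; 216 400]
step 0: K = P̄·Hᵀ·S⁻¹ = [291/1753 2319/14024; -855/3506 6849/28048]
step 0: x' = x̄ + K·y = [-9379/14024, -10973/28048]
step 0: P' = (I − K·H)·P̄ = [1355/7012 573/14024; 573/14024 11979/28048]
step 1: x̄ = F·x = [45301/28048, 2544/1753]
step 1: P̄ = F·P·Fᵀ + Q = [109979/28048 -123/1753; -123/1753 8879/1753]
step 1: y = z − H·x̄ = [1601/28048, -189263/28048]
step 1: S = H·P̄·Hᵀ + R = [1665827/28048 421555/28048; 421555/28048 1646643/28048]
step 1: K = P̄·Hᵀ·S⁻¹ = [14701308/91461557 14343819/91461557; -21208852/91461557 20883396/91461557]
step 1: x' = x̄ + K·y = [51771341/91461557, -9396689/91461557]
step 1: P' = (I − K·H)·P̄ = [16913200/91461557 3317838/91461557; 3317838/91461557 36790035/91461557]
step 2: x̄ = F·x = [-164710712/91461557, -32977963/91461557]
step 2: P̄ = F·P·Fᵀ + Q = [352024921/91461557 -6251280/91461557; -6251280/91461557 451729363/91461557]
step 2: y = z − H·x̄ = [13981049/8314687, 743011176/91461557]
step 2: S = H·P̄·Hᵀ + R = [484049252/8314687 123755167/8314687; 123755167/8314687 5265972609/91461557]
step 2: K = P̄·Hᵀ·S⁻¹ = [45991748628/286303182247 44848155945/286303182247; -66265009268/286303182247 65230273662/286303182247]
step 2: x' = x̄ + K·y = [-73925902036/286303182247, 315259544907/286303182247]
step 2: P' = (I − K·H)·P̄ = [52894644944/286303182247 10354344474/286303182247; 10354344474/286303182247 114929030613/286303182247]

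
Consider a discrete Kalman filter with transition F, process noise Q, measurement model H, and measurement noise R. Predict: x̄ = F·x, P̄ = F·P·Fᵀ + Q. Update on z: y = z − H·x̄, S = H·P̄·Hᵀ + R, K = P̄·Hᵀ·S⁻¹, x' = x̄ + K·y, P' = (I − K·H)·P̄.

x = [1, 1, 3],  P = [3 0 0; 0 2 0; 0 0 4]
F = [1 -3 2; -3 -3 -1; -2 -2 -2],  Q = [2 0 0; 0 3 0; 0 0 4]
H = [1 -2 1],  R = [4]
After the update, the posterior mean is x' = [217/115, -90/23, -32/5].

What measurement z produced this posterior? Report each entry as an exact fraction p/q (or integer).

z = [3]

x̄ = F·x = [4, -9, -10]
P̄ = F·P·Fᵀ + Q = [39 1 -10; 1 52 38; -10 38 40]
S = H·P̄·Hᵀ + R = [115]
K = P̄·Hᵀ·S⁻¹ = [27/115; -13/23; -2/5]
x' − x̄ = [-243/115, 117/23, 18/5] = K·y
y = (KᵀK)⁻¹·Kᵀ·(x' − x̄) = [-9]
z = y + H·x̄ = [-9] + [12] = [3]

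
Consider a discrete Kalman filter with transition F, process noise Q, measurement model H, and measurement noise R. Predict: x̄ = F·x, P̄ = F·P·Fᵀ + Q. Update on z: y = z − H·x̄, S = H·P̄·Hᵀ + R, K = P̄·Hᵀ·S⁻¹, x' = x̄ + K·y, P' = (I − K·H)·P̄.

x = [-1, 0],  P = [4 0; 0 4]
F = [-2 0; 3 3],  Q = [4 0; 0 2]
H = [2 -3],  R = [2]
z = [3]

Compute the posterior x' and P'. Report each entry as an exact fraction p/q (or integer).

x' = [34/37, -102/259]
P' = [292/37 192/37; 192/37 941/259]

x̄ = F·x = [2, -3]
P̄ = F·P·Fᵀ + Q = [20 -24; -24 74]
y = z − H·x̄ = [-10]
S = H·P̄·Hᵀ + R = [1036]
K = P̄·Hᵀ·S⁻¹ = [4/37; -135/518]
x' = x̄ + K·y = [34/37, -102/259]
P' = (I − K·H)·P̄ = [292/37 192/37; 192/37 941/259]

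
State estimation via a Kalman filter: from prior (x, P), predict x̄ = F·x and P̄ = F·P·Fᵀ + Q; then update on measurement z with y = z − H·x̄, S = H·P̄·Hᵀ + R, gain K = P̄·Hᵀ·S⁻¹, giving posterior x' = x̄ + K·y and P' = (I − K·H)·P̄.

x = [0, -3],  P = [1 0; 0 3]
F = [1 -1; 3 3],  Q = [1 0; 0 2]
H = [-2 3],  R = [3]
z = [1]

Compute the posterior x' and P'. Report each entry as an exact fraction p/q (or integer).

x̄ = F·x = [3, -9]
P̄ = F·P·Fᵀ + Q = [5 -6; -6 38]
y = z − H·x̄ = [34]
S = H·P̄·Hᵀ + R = [437]
K = P̄·Hᵀ·S⁻¹ = [-28/437; 126/437]
x' = x̄ + K·y = [359/437, 351/437]
P' = (I − K·H)·P̄ = [1401/437 906/437; 906/437 730/437]

x' = [359/437, 351/437]
P' = [1401/437 906/437; 906/437 730/437]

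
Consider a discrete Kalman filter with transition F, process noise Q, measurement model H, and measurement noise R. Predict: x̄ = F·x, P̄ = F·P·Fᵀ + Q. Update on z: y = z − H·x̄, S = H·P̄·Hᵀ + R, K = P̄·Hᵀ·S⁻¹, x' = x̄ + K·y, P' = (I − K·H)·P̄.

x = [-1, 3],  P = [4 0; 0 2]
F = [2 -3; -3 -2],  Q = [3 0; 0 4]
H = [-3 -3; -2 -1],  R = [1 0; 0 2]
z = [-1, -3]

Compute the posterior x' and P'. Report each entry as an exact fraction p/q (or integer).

x' = [16813/7968, -1169/664]
P' = [15541/7968 -1361/664; -1361/664 375/166]

x̄ = F·x = [-11, -3]
P̄ = F·P·Fᵀ + Q = [37 -12; -12 48]
y = z − H·x̄ = [-43, -28]
S = H·P̄·Hᵀ + R = [550 258; 258 150]
K = P̄·Hᵀ·S⁻¹ = [791/2656 -7375/7968; -417/664 611/664]
x' = x̄ + K·y = [16813/7968, -1169/664]
P' = (I − K·H)·P̄ = [15541/7968 -1361/664; -1361/664 375/166]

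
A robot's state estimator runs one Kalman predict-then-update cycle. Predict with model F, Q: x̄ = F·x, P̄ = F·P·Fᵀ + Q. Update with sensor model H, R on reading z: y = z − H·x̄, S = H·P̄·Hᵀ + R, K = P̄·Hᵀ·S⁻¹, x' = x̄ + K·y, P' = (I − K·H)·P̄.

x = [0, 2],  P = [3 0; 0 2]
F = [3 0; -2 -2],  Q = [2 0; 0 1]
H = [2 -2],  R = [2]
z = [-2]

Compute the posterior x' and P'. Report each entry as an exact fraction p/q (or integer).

x̄ = F·x = [0, -4]
P̄ = F·P·Fᵀ + Q = [29 -18; -18 21]
y = z − H·x̄ = [-10]
S = H·P̄·Hᵀ + R = [346]
K = P̄·Hᵀ·S⁻¹ = [47/173; -39/173]
x' = x̄ + K·y = [-470/173, -302/173]
P' = (I − K·H)·P̄ = [599/173 552/173; 552/173 591/173]

x' = [-470/173, -302/173]
P' = [599/173 552/173; 552/173 591/173]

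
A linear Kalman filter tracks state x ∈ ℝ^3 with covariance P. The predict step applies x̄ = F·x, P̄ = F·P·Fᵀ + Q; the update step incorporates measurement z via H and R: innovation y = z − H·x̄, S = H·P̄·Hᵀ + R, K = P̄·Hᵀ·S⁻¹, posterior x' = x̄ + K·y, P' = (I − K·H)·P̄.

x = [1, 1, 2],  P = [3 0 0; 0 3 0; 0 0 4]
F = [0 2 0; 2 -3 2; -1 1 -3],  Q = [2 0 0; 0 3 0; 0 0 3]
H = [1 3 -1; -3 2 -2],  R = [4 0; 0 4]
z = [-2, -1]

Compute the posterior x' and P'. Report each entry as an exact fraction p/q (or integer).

x̄ = F·x = [2, 3, -6]
P̄ = F·P·Fᵀ + Q = [14 -18 6; -18 58 -39; 6 -39 45]
y = z − H·x̄ = [-19, -13]
S = H·P̄·Hᵀ + R = [699 840; 840 1142]
K = P̄·Hᵀ·S⁻¹ = [11534/46329 -4045/15443; 2395/15443 1592/15443; -3652/15443 171/15443]
x' = x̄ + K·y = [31267/46329, -19872/15443, -25493/15443]
P' = (I − K·H)·P̄ = [87020/46329 -24524/15443 -59944/15443; -24524/15443 33853/15443 67455/15443; -59944/15443 67455/15443 157029/15443]

x' = [31267/46329, -19872/15443, -25493/15443]
P' = [87020/46329 -24524/15443 -59944/15443; -24524/15443 33853/15443 67455/15443; -59944/15443 67455/15443 157029/15443]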